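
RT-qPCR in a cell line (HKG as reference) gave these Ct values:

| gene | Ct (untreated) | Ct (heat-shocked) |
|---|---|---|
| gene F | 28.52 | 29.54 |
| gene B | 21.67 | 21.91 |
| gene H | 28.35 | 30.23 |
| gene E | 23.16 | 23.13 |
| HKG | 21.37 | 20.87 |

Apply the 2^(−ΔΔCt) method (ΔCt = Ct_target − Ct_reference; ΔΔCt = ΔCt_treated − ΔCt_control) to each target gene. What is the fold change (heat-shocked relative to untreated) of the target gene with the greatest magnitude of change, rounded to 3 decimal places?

gene F: ΔΔCt = (29.54−20.87) − (28.52−21.37) = 8.67 − 7.15 = 1.52; fold change = 2^-1.52 = 0.349
gene B: ΔΔCt = (21.91−20.87) − (21.67−21.37) = 1.04 − 0.30 = 0.74; fold change = 2^-0.74 = 0.599
gene H: ΔΔCt = (30.23−20.87) − (28.35−21.37) = 9.36 − 6.98 = 2.38; fold change = 2^-2.38 = 0.192
gene E: ΔΔCt = (23.13−20.87) − (23.16−21.37) = 2.26 − 1.79 = 0.47; fold change = 2^-0.47 = 0.722
gene H has the largest |ΔΔCt| = 2.38.

0.192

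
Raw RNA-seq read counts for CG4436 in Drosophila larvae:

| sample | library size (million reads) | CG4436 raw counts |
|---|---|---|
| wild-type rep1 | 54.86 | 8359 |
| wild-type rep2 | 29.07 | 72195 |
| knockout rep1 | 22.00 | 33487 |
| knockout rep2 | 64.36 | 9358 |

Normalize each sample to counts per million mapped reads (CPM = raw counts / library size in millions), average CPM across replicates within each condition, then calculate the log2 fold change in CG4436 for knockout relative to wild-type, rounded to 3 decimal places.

-0.661

CPM(wild-type rep1) = 8359 / 54.86 = 152.3697
CPM(wild-type rep2) = 72195 / 29.07 = 2483.4881
CPM(knockout rep1) = 33487 / 22.00 = 1522.1364
CPM(knockout rep2) = 9358 / 64.36 = 145.4009
mean CPM(wild-type) = 1317.9289; mean CPM(knockout) = 833.7686
Fold change = 833.7686 / 1317.9289 = 0.63264
log2(0.63264) = -0.6606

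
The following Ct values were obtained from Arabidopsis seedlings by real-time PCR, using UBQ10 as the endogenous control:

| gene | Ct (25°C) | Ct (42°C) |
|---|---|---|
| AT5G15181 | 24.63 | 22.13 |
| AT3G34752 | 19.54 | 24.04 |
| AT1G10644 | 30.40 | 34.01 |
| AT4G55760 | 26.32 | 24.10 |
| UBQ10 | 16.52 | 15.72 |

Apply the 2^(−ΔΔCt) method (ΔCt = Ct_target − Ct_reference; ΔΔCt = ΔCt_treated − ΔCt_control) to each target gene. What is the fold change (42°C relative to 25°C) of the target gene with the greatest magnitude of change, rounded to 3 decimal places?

0.025

AT5G15181: ΔΔCt = (22.13−15.72) − (24.63−16.52) = 6.41 − 8.11 = -1.70; fold change = 2^1.70 = 3.249
AT3G34752: ΔΔCt = (24.04−15.72) − (19.54−16.52) = 8.32 − 3.02 = 5.30; fold change = 2^-5.30 = 0.025
AT1G10644: ΔΔCt = (34.01−15.72) − (30.40−16.52) = 18.29 − 13.88 = 4.41; fold change = 2^-4.41 = 0.047
AT4G55760: ΔΔCt = (24.10−15.72) − (26.32−16.52) = 8.38 − 9.80 = -1.42; fold change = 2^1.42 = 2.676
AT3G34752 has the largest |ΔΔCt| = 5.30.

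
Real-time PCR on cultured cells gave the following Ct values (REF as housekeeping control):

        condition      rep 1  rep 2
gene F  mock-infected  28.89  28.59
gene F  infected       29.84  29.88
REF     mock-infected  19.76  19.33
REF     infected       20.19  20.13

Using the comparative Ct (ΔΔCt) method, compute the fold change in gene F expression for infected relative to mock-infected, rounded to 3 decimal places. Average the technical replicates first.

Mean Ct: gene F mock-infected 28.740; gene F infected 29.860; REF mock-infected 19.545; REF infected 20.160
ΔCt(mock-infected) = 28.740 − 19.545 = 9.195
ΔCt(infected) = 29.860 − 20.160 = 9.700
ΔΔCt = 9.700 − 9.195 = 0.505
Fold change = 2^(−0.505) = 0.7047

0.705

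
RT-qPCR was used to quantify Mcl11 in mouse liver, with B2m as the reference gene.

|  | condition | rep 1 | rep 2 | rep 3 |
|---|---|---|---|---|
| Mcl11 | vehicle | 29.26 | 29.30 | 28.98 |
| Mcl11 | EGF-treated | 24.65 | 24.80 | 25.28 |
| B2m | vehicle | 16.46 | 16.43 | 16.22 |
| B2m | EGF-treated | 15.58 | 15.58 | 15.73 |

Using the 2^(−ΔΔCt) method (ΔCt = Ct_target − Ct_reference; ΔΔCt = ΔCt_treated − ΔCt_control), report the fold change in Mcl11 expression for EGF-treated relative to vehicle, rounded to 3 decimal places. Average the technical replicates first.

11.551

Mean Ct: Mcl11 vehicle 29.180; Mcl11 EGF-treated 24.910; B2m vehicle 16.370; B2m EGF-treated 15.630
ΔCt(vehicle) = 29.180 − 16.370 = 12.810
ΔCt(EGF-treated) = 24.910 − 15.630 = 9.280
ΔΔCt = 9.280 − 12.810 = -3.530
Fold change = 2^(−(-3.530)) = 2^3.530 = 11.5514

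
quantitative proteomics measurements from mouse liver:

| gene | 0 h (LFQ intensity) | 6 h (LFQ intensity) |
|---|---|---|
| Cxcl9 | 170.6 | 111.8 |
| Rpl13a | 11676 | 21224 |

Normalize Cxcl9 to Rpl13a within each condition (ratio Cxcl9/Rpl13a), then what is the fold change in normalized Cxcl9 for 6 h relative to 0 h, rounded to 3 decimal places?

0.361

Cxcl9/Rpl13a (0 h) = 170.6 / 11676 = 0.014611
Cxcl9/Rpl13a (6 h) = 111.8 / 21224 = 0.0052676
Fold change = 0.0052676 / 0.014611 = 0.3605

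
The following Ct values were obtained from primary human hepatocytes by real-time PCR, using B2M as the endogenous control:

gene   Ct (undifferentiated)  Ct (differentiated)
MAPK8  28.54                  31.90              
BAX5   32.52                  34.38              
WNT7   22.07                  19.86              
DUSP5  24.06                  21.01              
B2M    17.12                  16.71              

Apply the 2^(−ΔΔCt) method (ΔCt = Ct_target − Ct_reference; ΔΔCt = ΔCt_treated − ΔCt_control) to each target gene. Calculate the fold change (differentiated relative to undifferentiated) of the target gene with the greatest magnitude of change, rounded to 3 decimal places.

MAPK8: ΔΔCt = (31.90−16.71) − (28.54−17.12) = 15.19 − 11.42 = 3.77; fold change = 2^-3.77 = 0.073
BAX5: ΔΔCt = (34.38−16.71) − (32.52−17.12) = 17.67 − 15.40 = 2.27; fold change = 2^-2.27 = 0.207
WNT7: ΔΔCt = (19.86−16.71) − (22.07−17.12) = 3.15 − 4.95 = -1.80; fold change = 2^1.80 = 3.482
DUSP5: ΔΔCt = (21.01−16.71) − (24.06−17.12) = 4.30 − 6.94 = -2.64; fold change = 2^2.64 = 6.233
MAPK8 has the largest |ΔΔCt| = 3.77.

0.073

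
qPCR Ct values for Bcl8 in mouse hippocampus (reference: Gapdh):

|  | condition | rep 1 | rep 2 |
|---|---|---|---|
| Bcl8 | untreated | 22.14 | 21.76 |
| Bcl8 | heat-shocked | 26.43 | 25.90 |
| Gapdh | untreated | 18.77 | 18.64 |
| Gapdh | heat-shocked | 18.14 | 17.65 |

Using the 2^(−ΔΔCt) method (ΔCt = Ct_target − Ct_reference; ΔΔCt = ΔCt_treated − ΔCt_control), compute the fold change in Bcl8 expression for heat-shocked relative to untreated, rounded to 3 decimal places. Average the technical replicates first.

Mean Ct: Bcl8 untreated 21.950; Bcl8 heat-shocked 26.165; Gapdh untreated 18.705; Gapdh heat-shocked 17.895
ΔCt(untreated) = 21.950 − 18.705 = 3.245
ΔCt(heat-shocked) = 26.165 − 17.895 = 8.270
ΔΔCt = 8.270 − 3.245 = 5.025
Fold change = 2^(−5.025) = 0.0307

0.031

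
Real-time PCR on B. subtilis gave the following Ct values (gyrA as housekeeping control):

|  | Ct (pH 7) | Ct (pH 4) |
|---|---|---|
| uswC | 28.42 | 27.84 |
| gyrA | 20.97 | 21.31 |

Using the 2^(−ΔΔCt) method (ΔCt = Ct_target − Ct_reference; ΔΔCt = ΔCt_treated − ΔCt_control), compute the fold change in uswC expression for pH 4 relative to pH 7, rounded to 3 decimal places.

1.892

ΔCt(pH 7) = 28.420 − 20.970 = 7.450
ΔCt(pH 4) = 27.840 − 21.310 = 6.530
ΔΔCt = 6.530 − 7.450 = -0.920
Fold change = 2^(−(-0.920)) = 2^0.920 = 1.8921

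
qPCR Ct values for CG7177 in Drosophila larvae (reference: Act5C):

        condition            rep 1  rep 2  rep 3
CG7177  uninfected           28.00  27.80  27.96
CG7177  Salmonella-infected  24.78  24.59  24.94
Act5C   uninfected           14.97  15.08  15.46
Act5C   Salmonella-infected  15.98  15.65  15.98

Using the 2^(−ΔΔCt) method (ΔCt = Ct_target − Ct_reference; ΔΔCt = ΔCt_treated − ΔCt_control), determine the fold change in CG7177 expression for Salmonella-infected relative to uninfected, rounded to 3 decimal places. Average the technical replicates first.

Mean Ct: CG7177 uninfected 27.920; CG7177 Salmonella-infected 24.770; Act5C uninfected 15.170; Act5C Salmonella-infected 15.870
ΔCt(uninfected) = 27.920 − 15.170 = 12.750
ΔCt(Salmonella-infected) = 24.770 − 15.870 = 8.900
ΔΔCt = 8.900 − 12.750 = -3.850
Fold change = 2^(−(-3.850)) = 2^3.850 = 14.4200

14.420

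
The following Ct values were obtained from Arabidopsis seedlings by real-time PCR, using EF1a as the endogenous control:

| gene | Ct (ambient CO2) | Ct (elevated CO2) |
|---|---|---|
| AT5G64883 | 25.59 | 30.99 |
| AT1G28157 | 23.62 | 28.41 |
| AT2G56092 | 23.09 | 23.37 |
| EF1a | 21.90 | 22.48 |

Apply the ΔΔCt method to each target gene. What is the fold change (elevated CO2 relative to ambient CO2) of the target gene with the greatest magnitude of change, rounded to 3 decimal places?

0.035

AT5G64883: ΔΔCt = (30.99−22.48) − (25.59−21.90) = 8.51 − 3.69 = 4.82; fold change = 2^-4.82 = 0.035
AT1G28157: ΔΔCt = (28.41−22.48) − (23.62−21.90) = 5.93 − 1.72 = 4.21; fold change = 2^-4.21 = 0.054
AT2G56092: ΔΔCt = (23.37−22.48) − (23.09−21.90) = 0.89 − 1.19 = -0.30; fold change = 2^0.30 = 1.231
AT5G64883 has the largest |ΔΔCt| = 4.82.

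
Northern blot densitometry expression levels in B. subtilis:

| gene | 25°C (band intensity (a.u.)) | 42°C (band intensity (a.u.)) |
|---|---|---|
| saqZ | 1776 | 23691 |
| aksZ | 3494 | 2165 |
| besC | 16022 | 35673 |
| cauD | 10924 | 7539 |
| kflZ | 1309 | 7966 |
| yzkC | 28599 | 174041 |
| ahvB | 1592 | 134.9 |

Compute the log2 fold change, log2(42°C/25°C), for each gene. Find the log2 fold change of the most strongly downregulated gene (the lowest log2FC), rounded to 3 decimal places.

-3.561

log2(23691/1776) = 3.738  (saqZ)
log2(2165/3494) = -0.691  (aksZ)
log2(35673/16022) = 1.155  (besC)
log2(7539/10924) = -0.535  (cauD)
log2(7966/1309) = 2.605  (kflZ)
log2(174041/28599) = 2.605  (yzkC)
log2(134.9/1592) = -3.561  (ahvB)
ahvB is most strongly downregulated.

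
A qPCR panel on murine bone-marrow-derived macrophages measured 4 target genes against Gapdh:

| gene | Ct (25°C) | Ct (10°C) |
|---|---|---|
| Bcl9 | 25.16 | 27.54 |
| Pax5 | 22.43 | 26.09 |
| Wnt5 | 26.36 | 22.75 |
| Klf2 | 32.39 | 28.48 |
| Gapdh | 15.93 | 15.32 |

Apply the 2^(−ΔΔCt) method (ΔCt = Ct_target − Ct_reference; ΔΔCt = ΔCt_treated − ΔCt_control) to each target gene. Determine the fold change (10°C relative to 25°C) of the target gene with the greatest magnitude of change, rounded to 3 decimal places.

0.052

Bcl9: ΔΔCt = (27.54−15.32) − (25.16−15.93) = 12.22 − 9.23 = 2.99; fold change = 2^-2.99 = 0.126
Pax5: ΔΔCt = (26.09−15.32) − (22.43−15.93) = 10.77 − 6.50 = 4.27; fold change = 2^-4.27 = 0.052
Wnt5: ΔΔCt = (22.75−15.32) − (26.36−15.93) = 7.43 − 10.43 = -3.00; fold change = 2^3.00 = 8.000
Klf2: ΔΔCt = (28.48−15.32) − (32.39−15.93) = 13.16 − 16.46 = -3.30; fold change = 2^3.30 = 9.849
Pax5 has the largest |ΔΔCt| = 4.27.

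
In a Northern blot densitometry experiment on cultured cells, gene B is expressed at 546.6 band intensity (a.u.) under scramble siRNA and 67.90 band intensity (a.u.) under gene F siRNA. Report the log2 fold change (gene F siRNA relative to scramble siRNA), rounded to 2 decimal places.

Fold change = 67.90 / 546.6 = 0.1242
log2(0.1242) = -3.009

-3.01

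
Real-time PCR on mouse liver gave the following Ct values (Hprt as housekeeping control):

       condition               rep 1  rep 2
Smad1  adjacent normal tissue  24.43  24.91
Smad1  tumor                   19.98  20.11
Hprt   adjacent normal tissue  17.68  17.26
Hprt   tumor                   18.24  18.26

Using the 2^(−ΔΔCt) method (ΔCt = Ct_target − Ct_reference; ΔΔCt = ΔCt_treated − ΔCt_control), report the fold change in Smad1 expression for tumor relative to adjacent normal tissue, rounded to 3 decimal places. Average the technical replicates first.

Mean Ct: Smad1 adjacent normal tissue 24.670; Smad1 tumor 20.045; Hprt adjacent normal tissue 17.470; Hprt tumor 18.250
ΔCt(adjacent normal tissue) = 24.670 − 17.470 = 7.200
ΔCt(tumor) = 20.045 − 18.250 = 1.795
ΔΔCt = 1.795 − 7.200 = -5.405
Fold change = 2^(−(-5.405)) = 2^5.405 = 42.3708

42.371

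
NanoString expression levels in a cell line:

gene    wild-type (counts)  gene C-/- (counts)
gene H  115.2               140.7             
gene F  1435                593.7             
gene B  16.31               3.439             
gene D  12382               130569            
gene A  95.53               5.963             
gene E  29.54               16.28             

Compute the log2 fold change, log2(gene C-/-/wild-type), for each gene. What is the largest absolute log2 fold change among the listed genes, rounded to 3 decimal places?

4.002

log2(140.7/115.2) = 0.288  (gene H)
log2(593.7/1435) = -1.273  (gene F)
log2(3.439/16.31) = -2.246  (gene B)
log2(130569/12382) = 3.398  (gene D)
log2(5.963/95.53) = -4.002  (gene A)
log2(16.28/29.54) = -0.860  (gene E)
The largest magnitude belongs to gene A.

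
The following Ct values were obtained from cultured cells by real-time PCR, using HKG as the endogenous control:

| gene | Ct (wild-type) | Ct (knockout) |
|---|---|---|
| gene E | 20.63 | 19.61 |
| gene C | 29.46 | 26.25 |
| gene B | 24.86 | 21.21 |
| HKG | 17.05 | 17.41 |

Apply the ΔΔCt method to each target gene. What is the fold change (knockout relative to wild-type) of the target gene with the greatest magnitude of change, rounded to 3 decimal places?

16.111

gene E: ΔΔCt = (19.61−17.41) − (20.63−17.05) = 2.20 − 3.58 = -1.38; fold change = 2^1.38 = 2.603
gene C: ΔΔCt = (26.25−17.41) − (29.46−17.05) = 8.84 − 12.41 = -3.57; fold change = 2^3.57 = 11.876
gene B: ΔΔCt = (21.21−17.41) − (24.86−17.05) = 3.80 − 7.81 = -4.01; fold change = 2^4.01 = 16.111
gene B has the largest |ΔΔCt| = 4.01.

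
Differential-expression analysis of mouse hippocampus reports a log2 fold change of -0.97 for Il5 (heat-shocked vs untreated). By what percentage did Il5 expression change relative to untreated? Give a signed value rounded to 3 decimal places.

Fold change = 2^(-0.97) = 0.5105
Percent change = (FC − 1) × 100% = (0.5105 − 1) × 100 = -48.949%

-48.949%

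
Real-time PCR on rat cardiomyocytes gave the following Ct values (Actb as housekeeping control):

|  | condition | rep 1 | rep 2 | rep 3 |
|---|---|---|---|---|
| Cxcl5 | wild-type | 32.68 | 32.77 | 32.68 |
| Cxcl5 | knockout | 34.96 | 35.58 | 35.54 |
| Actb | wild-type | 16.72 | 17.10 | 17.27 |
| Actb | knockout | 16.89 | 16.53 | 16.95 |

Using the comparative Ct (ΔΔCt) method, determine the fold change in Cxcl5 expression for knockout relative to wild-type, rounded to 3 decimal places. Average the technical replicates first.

0.135

Mean Ct: Cxcl5 wild-type 32.710; Cxcl5 knockout 35.360; Actb wild-type 17.030; Actb knockout 16.790
ΔCt(wild-type) = 32.710 − 17.030 = 15.680
ΔCt(knockout) = 35.360 − 16.790 = 18.570
ΔΔCt = 18.570 − 15.680 = 2.890
Fold change = 2^(−2.890) = 0.1349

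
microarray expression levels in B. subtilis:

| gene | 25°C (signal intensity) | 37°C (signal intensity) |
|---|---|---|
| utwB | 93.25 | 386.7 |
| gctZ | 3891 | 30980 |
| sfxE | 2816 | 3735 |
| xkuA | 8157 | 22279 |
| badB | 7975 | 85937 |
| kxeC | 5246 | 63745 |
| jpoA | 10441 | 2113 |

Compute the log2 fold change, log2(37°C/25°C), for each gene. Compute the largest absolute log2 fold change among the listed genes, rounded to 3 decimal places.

3.603

log2(386.7/93.25) = 2.052  (utwB)
log2(30980/3891) = 2.993  (gctZ)
log2(3735/2816) = 0.407  (sfxE)
log2(22279/8157) = 1.450  (xkuA)
log2(85937/7975) = 3.430  (badB)
log2(63745/5246) = 3.603  (kxeC)
log2(2113/10441) = -2.305  (jpoA)
The largest magnitude belongs to kxeC.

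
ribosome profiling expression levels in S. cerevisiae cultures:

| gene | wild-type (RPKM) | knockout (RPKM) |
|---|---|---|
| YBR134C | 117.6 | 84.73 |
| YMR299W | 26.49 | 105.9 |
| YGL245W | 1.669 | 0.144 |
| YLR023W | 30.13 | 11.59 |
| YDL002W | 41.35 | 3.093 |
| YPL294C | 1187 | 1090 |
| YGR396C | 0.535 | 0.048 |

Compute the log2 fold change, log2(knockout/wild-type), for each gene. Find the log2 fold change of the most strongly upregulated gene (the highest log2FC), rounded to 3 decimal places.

log2(84.73/117.6) = -0.473  (YBR134C)
log2(105.9/26.49) = 1.999  (YMR299W)
log2(0.144/1.669) = -3.535  (YGL245W)
log2(11.59/30.13) = -1.378  (YLR023W)
log2(3.093/41.35) = -3.741  (YDL002W)
log2(1090/1187) = -0.123  (YPL294C)
log2(0.048/0.535) = -3.478  (YGR396C)
YMR299W is most strongly upregulated.

1.999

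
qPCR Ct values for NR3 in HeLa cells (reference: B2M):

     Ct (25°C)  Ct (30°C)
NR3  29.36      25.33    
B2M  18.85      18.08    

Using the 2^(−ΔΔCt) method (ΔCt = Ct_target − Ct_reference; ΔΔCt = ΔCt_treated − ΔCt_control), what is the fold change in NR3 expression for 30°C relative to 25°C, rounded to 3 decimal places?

ΔCt(25°C) = 29.360 − 18.850 = 10.510
ΔCt(30°C) = 25.330 − 18.080 = 7.250
ΔΔCt = 7.250 − 10.510 = -3.260
Fold change = 2^(−(-3.260)) = 2^3.260 = 9.5798

9.580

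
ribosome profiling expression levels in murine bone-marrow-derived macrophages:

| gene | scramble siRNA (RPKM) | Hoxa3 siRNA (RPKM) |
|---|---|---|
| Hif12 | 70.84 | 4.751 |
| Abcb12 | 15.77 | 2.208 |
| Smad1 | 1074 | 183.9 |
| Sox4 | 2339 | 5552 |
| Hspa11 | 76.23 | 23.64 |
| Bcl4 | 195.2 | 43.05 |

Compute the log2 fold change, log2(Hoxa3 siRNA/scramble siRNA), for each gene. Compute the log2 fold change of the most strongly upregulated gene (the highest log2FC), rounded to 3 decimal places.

log2(4.751/70.84) = -3.898  (Hif12)
log2(2.208/15.77) = -2.836  (Abcb12)
log2(183.9/1074) = -2.546  (Smad1)
log2(5552/2339) = 1.247  (Sox4)
log2(23.64/76.23) = -1.689  (Hspa11)
log2(43.05/195.2) = -2.181  (Bcl4)
Sox4 is most strongly upregulated.

1.247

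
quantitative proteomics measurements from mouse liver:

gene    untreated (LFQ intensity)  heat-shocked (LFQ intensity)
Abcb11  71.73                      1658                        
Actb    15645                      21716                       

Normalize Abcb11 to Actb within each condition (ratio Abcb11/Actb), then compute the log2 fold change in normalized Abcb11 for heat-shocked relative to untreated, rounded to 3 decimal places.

4.058

Abcb11/Actb (untreated) = 71.73 / 15645 = 0.0045849
Abcb11/Actb (heat-shocked) = 1658 / 21716 = 0.076349
Fold change = 0.076349 / 0.0045849 = 16.6525
log2(16.6525) = 4.0577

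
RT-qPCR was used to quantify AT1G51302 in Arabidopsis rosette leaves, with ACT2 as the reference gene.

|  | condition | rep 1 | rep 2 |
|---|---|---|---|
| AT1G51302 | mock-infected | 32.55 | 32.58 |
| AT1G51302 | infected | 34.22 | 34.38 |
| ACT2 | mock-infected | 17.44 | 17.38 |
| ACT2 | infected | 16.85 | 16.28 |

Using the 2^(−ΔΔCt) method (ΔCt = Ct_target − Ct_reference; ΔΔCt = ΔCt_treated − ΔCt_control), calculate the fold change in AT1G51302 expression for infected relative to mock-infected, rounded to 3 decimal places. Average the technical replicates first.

Mean Ct: AT1G51302 mock-infected 32.565; AT1G51302 infected 34.300; ACT2 mock-infected 17.410; ACT2 infected 16.565
ΔCt(mock-infected) = 32.565 − 17.410 = 15.155
ΔCt(infected) = 34.300 − 16.565 = 17.735
ΔΔCt = 17.735 − 15.155 = 2.580
Fold change = 2^(−2.580) = 0.1672

0.167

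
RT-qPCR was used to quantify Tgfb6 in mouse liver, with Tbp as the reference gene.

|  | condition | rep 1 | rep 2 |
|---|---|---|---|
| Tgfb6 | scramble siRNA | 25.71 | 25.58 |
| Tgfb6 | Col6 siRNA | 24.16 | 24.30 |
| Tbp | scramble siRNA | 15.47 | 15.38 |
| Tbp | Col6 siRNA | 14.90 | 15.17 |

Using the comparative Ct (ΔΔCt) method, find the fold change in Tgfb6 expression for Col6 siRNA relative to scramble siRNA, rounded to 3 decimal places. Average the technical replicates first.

2.035

Mean Ct: Tgfb6 scramble siRNA 25.645; Tgfb6 Col6 siRNA 24.230; Tbp scramble siRNA 15.425; Tbp Col6 siRNA 15.035
ΔCt(scramble siRNA) = 25.645 − 15.425 = 10.220
ΔCt(Col6 siRNA) = 24.230 − 15.035 = 9.195
ΔΔCt = 9.195 − 10.220 = -1.025
Fold change = 2^(−(-1.025)) = 2^1.025 = 2.0350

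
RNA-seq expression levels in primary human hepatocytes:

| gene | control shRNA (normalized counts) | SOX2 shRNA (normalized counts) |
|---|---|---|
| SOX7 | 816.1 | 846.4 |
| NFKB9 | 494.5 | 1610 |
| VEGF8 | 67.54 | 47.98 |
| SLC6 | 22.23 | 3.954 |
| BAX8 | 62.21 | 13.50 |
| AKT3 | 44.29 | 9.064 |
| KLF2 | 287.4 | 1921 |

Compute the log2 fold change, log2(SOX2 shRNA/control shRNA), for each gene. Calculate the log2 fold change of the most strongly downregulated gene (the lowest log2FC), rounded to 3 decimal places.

log2(846.4/816.1) = 0.053  (SOX7)
log2(1610/494.5) = 1.703  (NFKB9)
log2(47.98/67.54) = -0.493  (VEGF8)
log2(3.954/22.23) = -2.491  (SLC6)
log2(13.50/62.21) = -2.204  (BAX8)
log2(9.064/44.29) = -2.289  (AKT3)
log2(1921/287.4) = 2.741  (KLF2)
SLC6 is most strongly downregulated.

-2.491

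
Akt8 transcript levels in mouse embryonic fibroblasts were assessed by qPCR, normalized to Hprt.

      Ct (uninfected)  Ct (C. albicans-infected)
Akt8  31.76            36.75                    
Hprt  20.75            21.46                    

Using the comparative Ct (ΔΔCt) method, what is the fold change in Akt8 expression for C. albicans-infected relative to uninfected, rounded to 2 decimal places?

ΔCt(uninfected) = 31.760 − 20.750 = 11.010
ΔCt(C. albicans-infected) = 36.750 − 21.460 = 15.290
ΔΔCt = 15.290 − 11.010 = 4.280
Fold change = 2^(−4.280) = 0.051

0.05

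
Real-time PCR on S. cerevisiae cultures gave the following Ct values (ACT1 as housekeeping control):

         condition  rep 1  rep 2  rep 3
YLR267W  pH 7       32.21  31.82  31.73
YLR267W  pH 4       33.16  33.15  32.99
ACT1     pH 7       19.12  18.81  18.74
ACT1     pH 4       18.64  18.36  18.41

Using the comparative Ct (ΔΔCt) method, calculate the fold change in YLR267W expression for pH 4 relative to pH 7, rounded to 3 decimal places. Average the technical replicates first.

0.330

Mean Ct: YLR267W pH 7 31.920; YLR267W pH 4 33.100; ACT1 pH 7 18.890; ACT1 pH 4 18.470
ΔCt(pH 7) = 31.920 − 18.890 = 13.030
ΔCt(pH 4) = 33.100 − 18.470 = 14.630
ΔΔCt = 14.630 − 13.030 = 1.600
Fold change = 2^(−1.600) = 0.3299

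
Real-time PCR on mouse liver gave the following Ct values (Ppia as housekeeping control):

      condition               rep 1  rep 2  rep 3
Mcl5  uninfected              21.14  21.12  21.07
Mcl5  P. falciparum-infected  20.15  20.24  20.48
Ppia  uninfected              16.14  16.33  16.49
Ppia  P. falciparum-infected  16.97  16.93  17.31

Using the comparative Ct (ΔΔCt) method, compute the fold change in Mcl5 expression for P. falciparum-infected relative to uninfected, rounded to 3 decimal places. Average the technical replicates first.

2.969

Mean Ct: Mcl5 uninfected 21.110; Mcl5 P. falciparum-infected 20.290; Ppia uninfected 16.320; Ppia P. falciparum-infected 17.070
ΔCt(uninfected) = 21.110 − 16.320 = 4.790
ΔCt(P. falciparum-infected) = 20.290 − 17.070 = 3.220
ΔΔCt = 3.220 − 4.790 = -1.570
Fold change = 2^(−(-1.570)) = 2^1.570 = 2.9690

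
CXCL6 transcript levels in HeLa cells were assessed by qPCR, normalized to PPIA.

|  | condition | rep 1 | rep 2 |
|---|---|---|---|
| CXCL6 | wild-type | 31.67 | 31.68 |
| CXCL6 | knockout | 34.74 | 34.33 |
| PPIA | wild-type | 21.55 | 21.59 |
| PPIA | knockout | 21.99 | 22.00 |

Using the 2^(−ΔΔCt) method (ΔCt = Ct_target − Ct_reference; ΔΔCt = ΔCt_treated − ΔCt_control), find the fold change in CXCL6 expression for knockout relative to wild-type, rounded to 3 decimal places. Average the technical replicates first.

Mean Ct: CXCL6 wild-type 31.675; CXCL6 knockout 34.535; PPIA wild-type 21.570; PPIA knockout 21.995
ΔCt(wild-type) = 31.675 − 21.570 = 10.105
ΔCt(knockout) = 34.535 − 21.995 = 12.540
ΔΔCt = 12.540 − 10.105 = 2.435
Fold change = 2^(−2.435) = 0.1849

0.185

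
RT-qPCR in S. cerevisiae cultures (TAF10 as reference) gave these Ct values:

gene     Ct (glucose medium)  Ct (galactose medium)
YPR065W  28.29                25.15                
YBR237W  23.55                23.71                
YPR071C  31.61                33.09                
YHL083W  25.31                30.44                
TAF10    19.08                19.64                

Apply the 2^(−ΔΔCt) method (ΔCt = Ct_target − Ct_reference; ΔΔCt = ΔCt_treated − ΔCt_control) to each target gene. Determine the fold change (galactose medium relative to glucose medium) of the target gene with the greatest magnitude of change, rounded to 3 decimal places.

YPR065W: ΔΔCt = (25.15−19.64) − (28.29−19.08) = 5.51 − 9.21 = -3.70; fold change = 2^3.70 = 12.996
YBR237W: ΔΔCt = (23.71−19.64) − (23.55−19.08) = 4.07 − 4.47 = -0.40; fold change = 2^0.40 = 1.320
YPR071C: ΔΔCt = (33.09−19.64) − (31.61−19.08) = 13.45 − 12.53 = 0.92; fold change = 2^-0.92 = 0.529
YHL083W: ΔΔCt = (30.44−19.64) − (25.31−19.08) = 10.80 − 6.23 = 4.57; fold change = 2^-4.57 = 0.042
YHL083W has the largest |ΔΔCt| = 4.57.

0.042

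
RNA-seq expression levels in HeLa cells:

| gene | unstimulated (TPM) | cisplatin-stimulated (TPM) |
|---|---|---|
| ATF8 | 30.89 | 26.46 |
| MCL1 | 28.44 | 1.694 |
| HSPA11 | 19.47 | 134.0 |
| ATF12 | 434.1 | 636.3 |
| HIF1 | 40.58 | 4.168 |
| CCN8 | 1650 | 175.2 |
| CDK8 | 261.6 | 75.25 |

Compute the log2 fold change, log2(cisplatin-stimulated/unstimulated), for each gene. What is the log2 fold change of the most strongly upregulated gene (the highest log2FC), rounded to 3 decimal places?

2.783

log2(26.46/30.89) = -0.223  (ATF8)
log2(1.694/28.44) = -4.069  (MCL1)
log2(134.0/19.47) = 2.783  (HSPA11)
log2(636.3/434.1) = 0.552  (ATF12)
log2(4.168/40.58) = -3.283  (HIF1)
log2(175.2/1650) = -3.235  (CCN8)
log2(75.25/261.6) = -1.798  (CDK8)
HSPA11 is most strongly upregulated.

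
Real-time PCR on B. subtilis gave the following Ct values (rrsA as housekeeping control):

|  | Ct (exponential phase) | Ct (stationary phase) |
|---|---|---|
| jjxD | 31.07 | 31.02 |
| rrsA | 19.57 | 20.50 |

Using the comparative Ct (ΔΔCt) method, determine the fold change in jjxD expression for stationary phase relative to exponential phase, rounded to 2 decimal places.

ΔCt(exponential phase) = 31.070 − 19.570 = 11.500
ΔCt(stationary phase) = 31.020 − 20.500 = 10.520
ΔΔCt = 10.520 − 11.500 = -0.980
Fold change = 2^(−(-0.980)) = 2^0.980 = 1.972

1.97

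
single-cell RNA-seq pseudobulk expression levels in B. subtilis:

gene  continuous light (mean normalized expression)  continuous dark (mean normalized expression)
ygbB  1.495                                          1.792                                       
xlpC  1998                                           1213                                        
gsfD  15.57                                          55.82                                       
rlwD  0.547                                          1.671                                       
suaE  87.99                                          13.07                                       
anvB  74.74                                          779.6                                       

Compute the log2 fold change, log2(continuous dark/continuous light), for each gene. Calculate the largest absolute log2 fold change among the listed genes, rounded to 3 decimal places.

log2(1.792/1.495) = 0.261  (ygbB)
log2(1213/1998) = -0.720  (xlpC)
log2(55.82/15.57) = 1.842  (gsfD)
log2(1.671/0.547) = 1.611  (rlwD)
log2(13.07/87.99) = -2.751  (suaE)
log2(779.6/74.74) = 3.383  (anvB)
The largest magnitude belongs to anvB.

3.383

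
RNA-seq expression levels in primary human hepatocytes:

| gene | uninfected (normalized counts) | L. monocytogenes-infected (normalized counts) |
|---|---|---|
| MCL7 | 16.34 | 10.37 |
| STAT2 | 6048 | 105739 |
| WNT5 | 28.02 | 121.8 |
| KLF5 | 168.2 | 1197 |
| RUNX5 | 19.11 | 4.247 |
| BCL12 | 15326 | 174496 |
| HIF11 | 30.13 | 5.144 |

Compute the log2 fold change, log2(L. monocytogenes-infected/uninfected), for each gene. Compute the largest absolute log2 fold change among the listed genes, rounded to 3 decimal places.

log2(10.37/16.34) = -0.656  (MCL7)
log2(105739/6048) = 4.128  (STAT2)
log2(121.8/28.02) = 2.120  (WNT5)
log2(1197/168.2) = 2.831  (KLF5)
log2(4.247/19.11) = -2.170  (RUNX5)
log2(174496/15326) = 3.509  (BCL12)
log2(5.144/30.13) = -2.550  (HIF11)
The largest magnitude belongs to STAT2.

4.128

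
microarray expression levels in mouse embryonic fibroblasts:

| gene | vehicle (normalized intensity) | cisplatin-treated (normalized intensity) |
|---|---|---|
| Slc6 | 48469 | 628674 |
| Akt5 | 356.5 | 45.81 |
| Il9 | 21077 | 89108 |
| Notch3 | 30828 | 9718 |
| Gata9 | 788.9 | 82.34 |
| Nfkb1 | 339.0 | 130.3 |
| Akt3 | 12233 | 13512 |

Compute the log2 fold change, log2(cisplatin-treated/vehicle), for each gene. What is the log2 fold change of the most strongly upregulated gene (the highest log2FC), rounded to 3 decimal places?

log2(628674/48469) = 3.697  (Slc6)
log2(45.81/356.5) = -2.960  (Akt5)
log2(89108/21077) = 2.080  (Il9)
log2(9718/30828) = -1.666  (Notch3)
log2(82.34/788.9) = -3.260  (Gata9)
log2(130.3/339.0) = -1.379  (Nfkb1)
log2(13512/12233) = 0.143  (Akt3)
Slc6 is most strongly upregulated.

3.697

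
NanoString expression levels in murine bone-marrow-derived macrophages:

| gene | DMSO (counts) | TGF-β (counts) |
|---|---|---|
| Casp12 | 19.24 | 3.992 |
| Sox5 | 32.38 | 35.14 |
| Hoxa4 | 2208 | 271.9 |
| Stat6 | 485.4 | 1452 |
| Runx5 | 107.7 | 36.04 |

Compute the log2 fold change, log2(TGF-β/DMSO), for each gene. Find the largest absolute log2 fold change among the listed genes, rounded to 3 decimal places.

log2(3.992/19.24) = -2.269  (Casp12)
log2(35.14/32.38) = 0.118  (Sox5)
log2(271.9/2208) = -3.022  (Hoxa4)
log2(1452/485.4) = 1.581  (Stat6)
log2(36.04/107.7) = -1.579  (Runx5)
The largest magnitude belongs to Hoxa4.

3.022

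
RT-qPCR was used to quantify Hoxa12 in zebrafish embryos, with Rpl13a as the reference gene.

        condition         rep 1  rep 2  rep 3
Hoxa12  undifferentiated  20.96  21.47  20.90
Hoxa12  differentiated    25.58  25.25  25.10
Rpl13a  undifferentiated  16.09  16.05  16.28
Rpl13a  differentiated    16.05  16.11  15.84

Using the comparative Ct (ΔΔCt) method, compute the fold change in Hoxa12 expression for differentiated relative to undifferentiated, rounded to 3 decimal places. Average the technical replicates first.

Mean Ct: Hoxa12 undifferentiated 21.110; Hoxa12 differentiated 25.310; Rpl13a undifferentiated 16.140; Rpl13a differentiated 16.000
ΔCt(undifferentiated) = 21.110 − 16.140 = 4.970
ΔCt(differentiated) = 25.310 − 16.000 = 9.310
ΔΔCt = 9.310 − 4.970 = 4.340
Fold change = 2^(−4.340) = 0.0494

0.049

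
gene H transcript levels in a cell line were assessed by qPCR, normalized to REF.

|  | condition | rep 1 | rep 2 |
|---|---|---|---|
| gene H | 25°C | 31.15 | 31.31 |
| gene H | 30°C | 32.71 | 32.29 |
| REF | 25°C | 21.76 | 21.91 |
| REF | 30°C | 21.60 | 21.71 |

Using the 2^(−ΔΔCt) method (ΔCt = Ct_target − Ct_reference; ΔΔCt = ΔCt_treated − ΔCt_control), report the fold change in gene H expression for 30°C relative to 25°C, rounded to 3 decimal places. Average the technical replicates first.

Mean Ct: gene H 25°C 31.230; gene H 30°C 32.500; REF 25°C 21.835; REF 30°C 21.655
ΔCt(25°C) = 31.230 − 21.835 = 9.395
ΔCt(30°C) = 32.500 − 21.655 = 10.845
ΔΔCt = 10.845 − 9.395 = 1.450
Fold change = 2^(−1.450) = 0.3660

0.366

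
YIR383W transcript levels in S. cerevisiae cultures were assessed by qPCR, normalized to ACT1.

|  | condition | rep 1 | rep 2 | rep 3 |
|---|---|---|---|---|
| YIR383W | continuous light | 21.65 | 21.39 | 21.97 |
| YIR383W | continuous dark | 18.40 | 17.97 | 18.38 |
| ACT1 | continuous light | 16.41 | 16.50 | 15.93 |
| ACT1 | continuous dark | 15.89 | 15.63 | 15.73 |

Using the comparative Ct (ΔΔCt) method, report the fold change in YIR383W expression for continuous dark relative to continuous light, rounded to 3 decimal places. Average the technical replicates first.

Mean Ct: YIR383W continuous light 21.670; YIR383W continuous dark 18.250; ACT1 continuous light 16.280; ACT1 continuous dark 15.750
ΔCt(continuous light) = 21.670 − 16.280 = 5.390
ΔCt(continuous dark) = 18.250 − 15.750 = 2.500
ΔΔCt = 2.500 − 5.390 = -2.890
Fold change = 2^(−(-2.890)) = 2^2.890 = 7.4127

7.413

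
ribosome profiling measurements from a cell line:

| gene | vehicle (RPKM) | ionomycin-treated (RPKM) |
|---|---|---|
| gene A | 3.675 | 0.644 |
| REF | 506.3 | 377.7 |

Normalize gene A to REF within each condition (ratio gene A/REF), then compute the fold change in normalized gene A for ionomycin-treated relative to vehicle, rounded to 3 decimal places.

gene A/REF (vehicle) = 3.675 / 506.3 = 0.0072585
gene A/REF (ionomycin-treated) = 0.644 / 377.7 = 0.0017051
Fold change = 0.0017051 / 0.0072585 = 0.2349

0.235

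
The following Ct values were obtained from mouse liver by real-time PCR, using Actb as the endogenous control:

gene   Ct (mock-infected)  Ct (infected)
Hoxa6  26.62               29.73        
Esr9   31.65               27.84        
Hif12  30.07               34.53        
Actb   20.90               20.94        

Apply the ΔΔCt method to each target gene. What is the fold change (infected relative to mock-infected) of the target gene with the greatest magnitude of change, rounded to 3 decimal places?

Hoxa6: ΔΔCt = (29.73−20.94) − (26.62−20.90) = 8.79 − 5.72 = 3.07; fold change = 2^-3.07 = 0.119
Esr9: ΔΔCt = (27.84−20.94) − (31.65−20.90) = 6.90 − 10.75 = -3.85; fold change = 2^3.85 = 14.420
Hif12: ΔΔCt = (34.53−20.94) − (30.07−20.90) = 13.59 − 9.17 = 4.42; fold change = 2^-4.42 = 0.047
Hif12 has the largest |ΔΔCt| = 4.42.

0.047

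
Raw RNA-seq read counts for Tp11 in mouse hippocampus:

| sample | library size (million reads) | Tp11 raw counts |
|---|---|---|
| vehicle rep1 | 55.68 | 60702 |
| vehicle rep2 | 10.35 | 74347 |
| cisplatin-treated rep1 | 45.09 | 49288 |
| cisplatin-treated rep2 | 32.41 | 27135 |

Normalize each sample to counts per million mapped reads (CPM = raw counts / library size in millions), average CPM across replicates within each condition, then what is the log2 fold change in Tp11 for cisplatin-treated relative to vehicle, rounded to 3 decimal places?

-2.100

CPM(vehicle rep1) = 60702 / 55.68 = 1090.1940
CPM(vehicle rep2) = 74347 / 10.35 = 7183.2850
CPM(cisplatin-treated rep1) = 49288 / 45.09 = 1093.1027
CPM(cisplatin-treated rep2) = 27135 / 32.41 = 837.2416
mean CPM(vehicle) = 4136.7395; mean CPM(cisplatin-treated) = 965.1721
Fold change = 965.1721 / 4136.7395 = 0.23332
log2(0.23332) = -2.0996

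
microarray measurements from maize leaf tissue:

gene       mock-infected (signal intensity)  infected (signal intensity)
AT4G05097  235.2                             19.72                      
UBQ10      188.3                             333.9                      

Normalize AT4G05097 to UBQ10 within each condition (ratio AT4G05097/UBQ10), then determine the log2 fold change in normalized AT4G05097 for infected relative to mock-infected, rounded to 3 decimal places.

-4.403

AT4G05097/UBQ10 (mock-infected) = 235.2 / 188.3 = 1.2491
AT4G05097/UBQ10 (infected) = 19.72 / 333.9 = 0.05906
Fold change = 0.05906 / 1.2491 = 0.0473
log2(0.0473) = -4.4025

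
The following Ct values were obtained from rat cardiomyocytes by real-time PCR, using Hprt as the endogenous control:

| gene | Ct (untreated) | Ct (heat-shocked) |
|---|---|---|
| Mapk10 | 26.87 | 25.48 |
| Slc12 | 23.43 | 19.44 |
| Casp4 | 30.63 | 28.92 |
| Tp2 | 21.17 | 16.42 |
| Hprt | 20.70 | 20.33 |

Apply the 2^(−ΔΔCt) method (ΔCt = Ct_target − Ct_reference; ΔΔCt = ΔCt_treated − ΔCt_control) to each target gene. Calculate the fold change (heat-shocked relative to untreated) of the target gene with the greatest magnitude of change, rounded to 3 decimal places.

Mapk10: ΔΔCt = (25.48−20.33) − (26.87−20.70) = 5.15 − 6.17 = -1.02; fold change = 2^1.02 = 2.028
Slc12: ΔΔCt = (19.44−20.33) − (23.43−20.70) = -0.89 − 2.73 = -3.62; fold change = 2^3.62 = 12.295
Casp4: ΔΔCt = (28.92−20.33) − (30.63−20.70) = 8.59 − 9.93 = -1.34; fold change = 2^1.34 = 2.532
Tp2: ΔΔCt = (16.42−20.33) − (21.17−20.70) = -3.91 − 0.47 = -4.38; fold change = 2^4.38 = 20.821
Tp2 has the largest |ΔΔCt| = 4.38.

20.821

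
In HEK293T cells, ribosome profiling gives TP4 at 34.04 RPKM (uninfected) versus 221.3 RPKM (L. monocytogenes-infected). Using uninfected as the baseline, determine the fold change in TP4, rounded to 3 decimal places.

Fold change = 221.3 / 34.04 = 6.5012
TP4 is upregulated.

6.501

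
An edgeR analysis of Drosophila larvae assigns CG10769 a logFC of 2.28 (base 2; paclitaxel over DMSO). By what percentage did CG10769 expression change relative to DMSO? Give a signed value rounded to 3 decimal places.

385.678%

Fold change = 2^(2.28) = 4.8568
Percent change = (FC − 1) × 100% = (4.8568 − 1) × 100 = 385.678%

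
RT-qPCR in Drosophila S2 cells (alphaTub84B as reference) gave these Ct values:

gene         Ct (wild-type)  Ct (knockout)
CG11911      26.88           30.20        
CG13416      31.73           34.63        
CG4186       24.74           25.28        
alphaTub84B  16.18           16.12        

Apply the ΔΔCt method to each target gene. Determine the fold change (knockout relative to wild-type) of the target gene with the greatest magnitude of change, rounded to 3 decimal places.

CG11911: ΔΔCt = (30.20−16.12) − (26.88−16.18) = 14.08 − 10.70 = 3.38; fold change = 2^-3.38 = 0.096
CG13416: ΔΔCt = (34.63−16.12) − (31.73−16.18) = 18.51 − 15.55 = 2.96; fold change = 2^-2.96 = 0.129
CG4186: ΔΔCt = (25.28−16.12) − (24.74−16.18) = 9.16 − 8.56 = 0.60; fold change = 2^-0.60 = 0.660
CG11911 has the largest |ΔΔCt| = 3.38.

0.096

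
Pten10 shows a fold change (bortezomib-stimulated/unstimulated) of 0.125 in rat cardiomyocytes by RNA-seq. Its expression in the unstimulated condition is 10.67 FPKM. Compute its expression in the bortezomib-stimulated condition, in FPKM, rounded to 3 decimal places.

bortezomib-stimulated expression = 10.67 × 0.125 = 1.334

1.334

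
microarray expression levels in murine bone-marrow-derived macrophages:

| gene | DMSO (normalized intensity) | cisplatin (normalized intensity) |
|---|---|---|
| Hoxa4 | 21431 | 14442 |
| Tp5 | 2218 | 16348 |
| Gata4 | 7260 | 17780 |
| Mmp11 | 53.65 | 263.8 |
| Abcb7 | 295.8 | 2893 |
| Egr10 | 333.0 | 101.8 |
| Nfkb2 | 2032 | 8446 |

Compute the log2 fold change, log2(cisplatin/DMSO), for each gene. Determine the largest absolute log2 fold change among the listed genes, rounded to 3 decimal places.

log2(14442/21431) = -0.569  (Hoxa4)
log2(16348/2218) = 2.882  (Tp5)
log2(17780/7260) = 1.292  (Gata4)
log2(263.8/53.65) = 2.298  (Mmp11)
log2(2893/295.8) = 3.290  (Abcb7)
log2(101.8/333.0) = -1.710  (Egr10)
log2(8446/2032) = 2.055  (Nfkb2)
The largest magnitude belongs to Abcb7.

3.290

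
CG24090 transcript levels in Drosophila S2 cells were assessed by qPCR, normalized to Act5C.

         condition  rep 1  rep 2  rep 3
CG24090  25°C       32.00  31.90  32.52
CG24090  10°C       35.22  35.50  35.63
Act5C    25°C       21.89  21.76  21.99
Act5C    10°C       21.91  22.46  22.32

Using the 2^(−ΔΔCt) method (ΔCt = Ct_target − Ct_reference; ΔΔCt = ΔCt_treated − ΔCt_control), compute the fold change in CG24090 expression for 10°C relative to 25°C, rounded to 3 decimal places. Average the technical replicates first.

Mean Ct: CG24090 25°C 32.140; CG24090 10°C 35.450; Act5C 25°C 21.880; Act5C 10°C 22.230
ΔCt(25°C) = 32.140 − 21.880 = 10.260
ΔCt(10°C) = 35.450 − 22.230 = 13.220
ΔΔCt = 13.220 − 10.260 = 2.960
Fold change = 2^(−2.960) = 0.1285

0.129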